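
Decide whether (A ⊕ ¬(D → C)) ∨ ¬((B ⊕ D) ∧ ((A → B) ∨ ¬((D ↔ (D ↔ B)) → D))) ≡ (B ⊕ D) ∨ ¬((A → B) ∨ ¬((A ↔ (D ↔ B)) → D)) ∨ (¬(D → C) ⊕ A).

A | B | C | D || φ | ψ
0 | 0 | 0 | 0 || 1 | 0
0 | 0 | 0 | 1 || 1 | 1
0 | 0 | 1 | 0 || 1 | 0
0 | 0 | 1 | 1 || 0 | 1
0 | 1 | 0 | 0 || 0 | 1
0 | 1 | 0 | 1 || 1 | 1
0 | 1 | 1 | 0 || 0 | 1
0 | 1 | 1 | 1 || 1 | 0
1 | 0 | 0 | 0 || 1 | 1
1 | 0 | 0 | 1 || 1 | 1
1 | 0 | 1 | 0 || 1 | 1
1 | 0 | 1 | 1 || 1 | 1
1 | 1 | 0 | 0 || 1 | 1
1 | 1 | 0 | 1 || 1 | 0
1 | 1 | 1 | 0 || 1 | 1
1 | 1 | 1 | 1 || 1 | 1
The columns differ at A=0, B=0, C=0, D=0 (φ=1, ψ=0), so they are not equivalent.

not equivalent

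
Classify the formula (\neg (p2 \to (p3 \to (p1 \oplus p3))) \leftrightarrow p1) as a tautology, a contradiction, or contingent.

  p1     p2     p3   |    φ  
False  False  False  |   True
False  False   True  |   True
False   True  False  |   True
False   True   True  |   True
 True  False  False  |  False
 True  False   True  |  False
 True   True  False  |  False
 True   True   True  |   True
5 of 8 rows are True, so the formula is contingent.

contingent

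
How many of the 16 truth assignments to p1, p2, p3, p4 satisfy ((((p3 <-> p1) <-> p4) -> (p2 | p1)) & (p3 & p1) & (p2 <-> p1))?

p1 | p2 | p3 | p4 | φ
-- | -- | -- | -- | -
T  | T  | T  | T  | T
T  | T  | T  | F  | T
T  | T  | F  | T  | F
T  | T  | F  | F  | F
T  | F  | T  | T  | F
T  | F  | T  | F  | F
T  | F  | F  | T  | F
T  | F  | F  | F  | F
F  | T  | T  | T  | F
F  | T  | T  | F  | F
F  | T  | F  | T  | F
F  | T  | F  | F  | F
F  | F  | T  | T  | F
F  | F  | T  | F  | F
F  | F  | F  | T  | F
F  | F  | F  | F  | F
The formula is true on 2 of the 16 rows.

2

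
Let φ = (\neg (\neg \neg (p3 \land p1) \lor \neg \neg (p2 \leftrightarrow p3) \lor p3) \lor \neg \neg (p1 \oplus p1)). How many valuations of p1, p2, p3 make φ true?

2

p1  p2  p3  |  (p3 \land p1)  \neg (p3 \land p1)  \neg \neg (p3 \land p1)  (p2 \leftrightarrow p3)  \neg (p2 \leftrightarrow p3)  (p1 \oplus p1)  \neg (p1 \oplus p1)  \neg \neg (p1 \oplus p1)  φ
0   0   0   |        0                1                      0                        1                          0                      0                  1                      0              0
0   0   1   |        0                1                      0                        0                          1                      0                  1                      0              0
0   1   0   |        0                1                      0                        0                          1                      0                  1                      0              1
0   1   1   |        0                1                      0                        1                          0                      0                  1                      0              0
1   0   0   |        0                1                      0                        1                          0                      0                  1                      0              0
1   0   1   |        1                0                      1                        0                          1                      0                  1                      0              0
1   1   0   |        0                1                      0                        0                          1                      0                  1                      0              1
1   1   1   |        1                0                      1                        1                          0                      0                  1                      0              0
The formula is true on 2 of the 8 rows.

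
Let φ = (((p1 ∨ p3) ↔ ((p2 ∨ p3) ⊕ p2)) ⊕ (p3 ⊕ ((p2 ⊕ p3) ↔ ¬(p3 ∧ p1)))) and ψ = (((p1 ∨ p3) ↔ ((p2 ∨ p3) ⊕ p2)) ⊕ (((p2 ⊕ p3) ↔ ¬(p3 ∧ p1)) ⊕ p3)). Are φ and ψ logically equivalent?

equivalent

p1 | p2 | p3 || φ | ψ
F  | F  | F  || T | T
F  | F  | T  || T | T
F  | T  | F  || F | F
F  | T  | T  || T | T
T  | F  | F  || F | F
T  | F  | T  || F | F
T  | T  | F  || T | T
T  | T  | T  || F | F
The columns for φ and ψ agree on every row, so they are logically equivalent.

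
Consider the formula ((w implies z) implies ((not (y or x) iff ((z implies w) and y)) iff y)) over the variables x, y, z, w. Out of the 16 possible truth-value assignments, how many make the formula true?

x  y  z  w  |  (w implies z)  (y or x)  not (y or x)  (z implies w)  ((z implies w) and y)  φ
T  T  T  T  |        T           T           F              T                  T            F
T  T  T  F  |        T           T           F              F                  F            T
T  T  F  T  |        F           T           F              T                  T            T
T  T  F  F  |        T           T           F              T                  T            F
T  F  T  T  |        T           T           F              T                  F            F
T  F  T  F  |        T           T           F              F                  F            F
T  F  F  T  |        F           T           F              T                  F            T
T  F  F  F  |        T           T           F              T                  F            F
F  T  T  T  |        T           T           F              T                  T            F
F  T  T  F  |        T           T           F              F                  F            T
F  T  F  T  |        F           T           F              T                  T            T
F  T  F  F  |        T           T           F              T                  T            F
F  F  T  T  |        T           F           T              T                  F            T
F  F  T  F  |        T           F           T              F                  F            T
F  F  F  T  |        F           F           T              T                  F            T
F  F  F  F  |        T           F           T              T                  F            T
The formula is true on 9 of the 16 rows.

9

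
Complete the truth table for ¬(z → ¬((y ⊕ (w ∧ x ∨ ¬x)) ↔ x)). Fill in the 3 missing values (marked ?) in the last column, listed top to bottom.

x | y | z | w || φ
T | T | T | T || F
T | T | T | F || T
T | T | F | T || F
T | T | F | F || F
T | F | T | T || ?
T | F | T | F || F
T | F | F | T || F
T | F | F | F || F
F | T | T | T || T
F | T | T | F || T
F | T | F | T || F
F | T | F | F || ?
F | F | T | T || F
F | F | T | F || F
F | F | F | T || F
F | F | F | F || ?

Row x=T, y=F, z=T, w=T: ¬((y ⊕ (w ∧ x ∨ ¬x)) ↔ x) = F, (z → ¬((y ⊕ (w ∧ x ∨ ¬x)) ↔ x)) = F, so the formula = T.
Row x=F, y=T, z=F, w=F: ¬((y ⊕ (w ∧ x ∨ ¬x)) ↔ x) = F, (z → ¬((y ⊕ (w ∧ x ∨ ¬x)) ↔ x)) = T, so the formula = F.
Row x=F, y=F, z=F, w=F: ¬((y ⊕ (w ∧ x ∨ ¬x)) ↔ x) = T, (z → ¬((y ⊕ (w ∧ x ∨ ¬x)) ↔ x)) = T, so the formula = F.

T, F, F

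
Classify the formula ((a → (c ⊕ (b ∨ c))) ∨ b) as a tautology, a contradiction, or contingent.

contingent

a  b  c  |  (b ∨ c)  (c ⊕ (b ∨ c))  (a → (c ⊕ (b ∨ c)))  ((a → (c ⊕ (b ∨ c))) ∨ b)
1  1  1  |     1           0                 0                       1            
1  1  0  |     1           1                 1                       1            
1  0  1  |     1           0                 0                       0            
1  0  0  |     0           0                 0                       0            
0  1  1  |     1           0                 1                       1            
0  1  0  |     1           1                 1                       1            
0  0  1  |     1           0                 1                       1            
0  0  0  |     0           0                 1                       1            
6 of 8 rows are 1, so the formula is contingent.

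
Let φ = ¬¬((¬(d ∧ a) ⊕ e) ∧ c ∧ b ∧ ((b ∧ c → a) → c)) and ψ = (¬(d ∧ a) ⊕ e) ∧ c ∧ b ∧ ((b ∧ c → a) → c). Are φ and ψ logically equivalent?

a  b  c  d  e  |  φ  ψ
T  T  T  T  T  |  T  T
T  T  T  T  F  |  F  F
T  T  T  F  T  |  F  F
T  T  T  F  F  |  T  T
T  T  F  T  T  |  F  F
T  T  F  T  F  |  F  F
T  T  F  F  T  |  F  F
T  T  F  F  F  |  F  F
T  F  T  T  T  |  F  F
T  F  T  T  F  |  F  F
T  F  T  F  T  |  F  F
T  F  T  F  F  |  F  F
T  F  F  T  T  |  F  F
T  F  F  T  F  |  F  F
T  F  F  F  T  |  F  F
T  F  F  F  F  |  F  F
F  T  T  T  T  |  F  F
F  T  T  T  F  |  T  T
F  T  T  F  T  |  F  F
F  T  T  F  F  |  T  T
F  T  F  T  T  |  F  F
F  T  F  T  F  |  F  F
F  T  F  F  T  |  F  F
F  T  F  F  F  |  F  F
F  F  T  T  T  |  F  F
F  F  T  T  F  |  F  F
F  F  T  F  T  |  F  F
F  F  T  F  F  |  F  F
F  F  F  T  T  |  F  F
F  F  F  T  F  |  F  F
F  F  F  F  T  |  F  F
F  F  F  F  F  |  F  F
The columns for φ and ψ agree on every row, so they are logically equivalent.

equivalent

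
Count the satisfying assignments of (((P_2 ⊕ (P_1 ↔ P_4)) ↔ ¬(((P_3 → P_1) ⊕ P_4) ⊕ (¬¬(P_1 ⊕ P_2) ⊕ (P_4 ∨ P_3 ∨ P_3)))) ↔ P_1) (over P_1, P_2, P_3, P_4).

12

P_1  P_2  P_3  P_4  |  φ
 T    T    T    T   |  T
 T    T    T    F   |  T
 T    T    F    T   |  T
 T    T    F    F   |  F
 T    F    T    T   |  T
 T    F    T    F   |  T
 T    F    F    T   |  T
 T    F    F    F   |  F
 F    T    T    T   |  T
 F    T    T    F   |  T
 F    T    F    T   |  F
 F    T    F    F   |  T
 F    F    T    T   |  T
 F    F    T    F   |  T
 F    F    F    T   |  F
 F    F    F    F   |  T
The formula is true on 12 of the 16 rows.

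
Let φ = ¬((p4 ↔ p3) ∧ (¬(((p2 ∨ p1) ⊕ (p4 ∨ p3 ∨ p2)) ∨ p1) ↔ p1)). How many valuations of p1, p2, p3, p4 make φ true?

p1  p2  p3  p4  |  φ
T   T   T   T   |  T
T   T   T   F   |  T
T   T   F   T   |  T
T   T   F   F   |  T
T   F   T   T   |  T
T   F   T   F   |  T
T   F   F   T   |  T
T   F   F   F   |  T
F   T   T   T   |  T
F   T   T   F   |  T
F   T   F   T   |  T
F   T   F   F   |  T
F   F   T   T   |  F
F   F   T   F   |  T
F   F   F   T   |  T
F   F   F   F   |  T
The formula is true on 15 of the 16 rows.

15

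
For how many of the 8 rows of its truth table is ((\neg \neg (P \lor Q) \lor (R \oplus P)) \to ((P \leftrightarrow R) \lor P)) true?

6

P | Q | R || φ
0 | 0 | 0 || 1
0 | 0 | 1 || 0
0 | 1 | 0 || 1
0 | 1 | 1 || 0
1 | 0 | 0 || 1
1 | 0 | 1 || 1
1 | 1 | 0 || 1
1 | 1 | 1 || 1
The formula is true on 6 of the 8 rows.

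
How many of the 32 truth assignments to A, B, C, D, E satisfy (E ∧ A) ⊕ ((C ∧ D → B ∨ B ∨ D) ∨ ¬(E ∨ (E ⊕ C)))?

A | B | C | D | E || φ
T | T | T | T | T || F
T | T | T | T | F || T
T | T | T | F | T || F
T | T | T | F | F || T
T | T | F | T | T || F
T | T | F | T | F || T
T | T | F | F | T || F
T | T | F | F | F || T
T | F | T | T | T || F
T | F | T | T | F || T
T | F | T | F | T || F
T | F | T | F | F || T
T | F | F | T | T || F
T | F | F | T | F || T
T | F | F | F | T || F
T | F | F | F | F || T
F | T | T | T | T || T
F | T | T | T | F || T
F | T | T | F | T || T
F | T | T | F | F || T
F | T | F | T | T || T
F | T | F | T | F || T
F | T | F | F | T || T
F | T | F | F | F || T
F | F | T | T | T || T
F | F | T | T | F || T
F | F | T | F | T || T
F | F | T | F | F || T
F | F | F | T | T || T
F | F | F | T | F || T
F | F | F | F | T || T
F | F | F | F | F || T
The formula is true on 24 of the 32 rows.

24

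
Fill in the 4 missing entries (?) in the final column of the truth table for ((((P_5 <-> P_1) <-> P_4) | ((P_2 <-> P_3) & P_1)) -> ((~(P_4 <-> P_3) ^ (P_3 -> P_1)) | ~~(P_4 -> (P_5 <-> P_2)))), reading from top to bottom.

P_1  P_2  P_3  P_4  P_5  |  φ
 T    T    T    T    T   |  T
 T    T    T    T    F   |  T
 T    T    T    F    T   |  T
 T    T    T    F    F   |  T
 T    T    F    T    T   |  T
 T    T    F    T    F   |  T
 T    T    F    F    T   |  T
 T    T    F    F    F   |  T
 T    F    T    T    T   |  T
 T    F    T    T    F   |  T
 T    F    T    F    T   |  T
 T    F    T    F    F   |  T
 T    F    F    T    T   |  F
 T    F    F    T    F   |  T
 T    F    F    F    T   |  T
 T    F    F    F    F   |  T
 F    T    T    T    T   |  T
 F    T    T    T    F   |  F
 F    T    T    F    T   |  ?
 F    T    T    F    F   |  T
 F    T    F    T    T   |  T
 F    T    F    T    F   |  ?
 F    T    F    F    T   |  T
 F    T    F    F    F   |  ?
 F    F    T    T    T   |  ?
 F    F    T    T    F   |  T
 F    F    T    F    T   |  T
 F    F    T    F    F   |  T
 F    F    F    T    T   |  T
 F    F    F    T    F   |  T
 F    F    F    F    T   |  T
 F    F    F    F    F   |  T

Row P_1=F, P_2=T, P_3=T, P_4=F, P_5=T: (((P_5 <-> P_1) <-> P_4) | ((P_2 <-> P_3) & P_1)) = T, ((~(P_4 <-> P_3) ^ (P_3 -> P_1)) | ~~(P_4 -> (P_5 <-> P_2))) = T, so the formula = T.
Row P_1=F, P_2=T, P_3=F, P_4=T, P_5=F: (((P_5 <-> P_1) <-> P_4) | ((P_2 <-> P_3) & P_1)) = T, ((~(P_4 <-> P_3) ^ (P_3 -> P_1)) | ~~(P_4 -> (P_5 <-> P_2))) = F, so the formula = F.
Row P_1=F, P_2=T, P_3=F, P_4=F, P_5=F: (((P_5 <-> P_1) <-> P_4) | ((P_2 <-> P_3) & P_1)) = F, ((~(P_4 <-> P_3) ^ (P_3 -> P_1)) | ~~(P_4 -> (P_5 <-> P_2))) = T, so the formula = T.
Row P_1=F, P_2=F, P_3=T, P_4=T, P_5=T: (((P_5 <-> P_1) <-> P_4) | ((P_2 <-> P_3) & P_1)) = F, ((~(P_4 <-> P_3) ^ (P_3 -> P_1)) | ~~(P_4 -> (P_5 <-> P_2))) = F, so the formula = T.

T, F, T, T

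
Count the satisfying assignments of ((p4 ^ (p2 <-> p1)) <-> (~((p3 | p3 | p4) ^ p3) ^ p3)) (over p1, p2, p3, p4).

  p1     p2     p3     p4      (p2 <-> p1)  (p4 ^ (p2 <-> p1))  (p3 | p3 | p4)  ((p3 | p3 | p4) ^ p3)  ~((p3 | p3 | p4) ^ p3)    φ  
 True   True   True   True         True           False              True               False                   True            True
 True   True   True  False         True            True              True               False                   True           False
 True   True  False   True         True           False              True                True                  False            True
 True   True  False  False         True            True             False               False                   True            True
 True  False   True   True        False            True              True               False                   True           False
 True  False   True  False        False           False              True               False                   True            True
 True  False  False   True        False            True              True                True                  False           False
 True  False  False  False        False           False             False               False                   True           False
False   True   True   True        False            True              True               False                   True           False
False   True   True  False        False           False              True               False                   True            True
False   True  False   True        False            True              True                True                  False           False
False   True  False  False        False           False             False               False                   True           False
False  False   True   True         True           False              True               False                   True            True
False  False   True  False         True            True              True               False                   True           False
False  False  False   True         True           False              True                True                  False            True
False  False  False  False         True            True             False               False                   True            True
The formula is true on 8 of the 16 rows.

8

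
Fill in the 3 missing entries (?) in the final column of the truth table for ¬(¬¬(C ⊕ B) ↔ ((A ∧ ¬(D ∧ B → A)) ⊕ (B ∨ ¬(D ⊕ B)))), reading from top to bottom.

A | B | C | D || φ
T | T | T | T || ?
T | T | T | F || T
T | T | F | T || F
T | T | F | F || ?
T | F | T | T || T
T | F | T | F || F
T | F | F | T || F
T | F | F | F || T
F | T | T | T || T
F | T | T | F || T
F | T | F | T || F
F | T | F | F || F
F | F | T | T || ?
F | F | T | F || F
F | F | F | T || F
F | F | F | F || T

Row A=T, B=T, C=T, D=T: ¬¬(C ⊕ B) = F, ((A ∧ ¬(D ∧ B → A)) ⊕ (B ∨ ¬(D ⊕ B))) = T, (¬¬(C ⊕ B) ↔ ((A ∧ ¬(D ∧ B → A)) ⊕ (B ∨ ¬(D ⊕ B)))) = F, so the formula = T.
Row A=T, B=T, C=F, D=F: ¬¬(C ⊕ B) = T, ((A ∧ ¬(D ∧ B → A)) ⊕ (B ∨ ¬(D ⊕ B))) = T, (¬¬(C ⊕ B) ↔ ((A ∧ ¬(D ∧ B → A)) ⊕ (B ∨ ¬(D ⊕ B)))) = T, so the formula = F.
Row A=F, B=F, C=T, D=T: ¬¬(C ⊕ B) = T, ((A ∧ ¬(D ∧ B → A)) ⊕ (B ∨ ¬(D ⊕ B))) = F, (¬¬(C ⊕ B) ↔ ((A ∧ ¬(D ∧ B → A)) ⊕ (B ∨ ¬(D ⊕ B)))) = F, so the formula = T.

T, F, T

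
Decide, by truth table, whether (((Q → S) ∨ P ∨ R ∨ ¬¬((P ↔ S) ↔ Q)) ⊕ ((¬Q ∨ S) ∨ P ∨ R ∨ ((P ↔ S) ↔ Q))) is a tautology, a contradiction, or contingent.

P | Q | R | S || (Q → S) | (P ↔ S) | ((P ↔ S) ↔ Q) | ¬((P ↔ S) ↔ Q) | ¬¬((P ↔ S) ↔ Q) | ¬Q | (¬Q ∨ S) | φ
F | F | F | F ||    T    |    T    |       F       |       T        |        F        | T  |    T     | F
F | F | F | T ||    T    |    F    |       T       |       F        |        T        | T  |    T     | F
F | F | T | F ||    T    |    T    |       F       |       T        |        F        | T  |    T     | F
F | F | T | T ||    T    |    F    |       T       |       F        |        T        | T  |    T     | F
F | T | F | F ||    F    |    T    |       T       |       F        |        T        | F  |    F     | F
F | T | F | T ||    T    |    F    |       F       |       T        |        F        | F  |    T     | F
F | T | T | F ||    F    |    T    |       T       |       F        |        T        | F  |    F     | F
F | T | T | T ||    T    |    F    |       F       |       T        |        F        | F  |    T     | F
T | F | F | F ||    T    |    F    |       T       |       F        |        T        | T  |    T     | F
T | F | F | T ||    T    |    T    |       F       |       T        |        F        | T  |    T     | F
T | F | T | F ||    T    |    F    |       T       |       F        |        T        | T  |    T     | F
T | F | T | T ||    T    |    T    |       F       |       T        |        F        | T  |    T     | F
T | T | F | F ||    F    |    F    |       F       |       T        |        F        | F  |    F     | F
T | T | F | T ||    T    |    T    |       T       |       F        |        T        | F  |    T     | F
T | T | T | F ||    F    |    F    |       F       |       T        |        F        | F  |    F     | F
T | T | T | T ||    T    |    T    |       T       |       F        |        T        | F  |    T     | F
Every row is F, so the formula is a contradiction.

contradiction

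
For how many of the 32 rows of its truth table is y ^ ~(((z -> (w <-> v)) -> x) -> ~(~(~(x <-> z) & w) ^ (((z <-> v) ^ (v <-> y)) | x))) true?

16

x | y | z | w | v || φ
0 | 0 | 0 | 0 | 0 || 0
0 | 0 | 0 | 0 | 1 || 0
0 | 0 | 0 | 1 | 0 || 0
0 | 0 | 0 | 1 | 1 || 0
0 | 0 | 1 | 0 | 0 || 0
0 | 0 | 1 | 0 | 1 || 0
0 | 0 | 1 | 1 | 0 || 1
0 | 0 | 1 | 1 | 1 || 0
0 | 1 | 0 | 0 | 0 || 1
0 | 1 | 0 | 0 | 1 || 1
0 | 1 | 0 | 1 | 0 || 1
0 | 1 | 0 | 1 | 1 || 1
0 | 1 | 1 | 0 | 0 || 1
0 | 1 | 1 | 0 | 1 || 0
0 | 1 | 1 | 1 | 0 || 1
0 | 1 | 1 | 1 | 1 || 1
1 | 0 | 0 | 0 | 0 || 0
1 | 0 | 0 | 0 | 1 || 0
1 | 0 | 0 | 1 | 0 || 1
1 | 0 | 0 | 1 | 1 || 1
1 | 0 | 1 | 0 | 0 || 0
1 | 0 | 1 | 0 | 1 || 0
1 | 0 | 1 | 1 | 0 || 0
1 | 0 | 1 | 1 | 1 || 0
1 | 1 | 0 | 0 | 0 || 1
1 | 1 | 0 | 0 | 1 || 1
1 | 1 | 0 | 1 | 0 || 0
1 | 1 | 0 | 1 | 1 || 0
1 | 1 | 1 | 0 | 0 || 1
1 | 1 | 1 | 0 | 1 || 1
1 | 1 | 1 | 1 | 0 || 1
1 | 1 | 1 | 1 | 1 || 1
The formula is true on 16 of the 32 rows.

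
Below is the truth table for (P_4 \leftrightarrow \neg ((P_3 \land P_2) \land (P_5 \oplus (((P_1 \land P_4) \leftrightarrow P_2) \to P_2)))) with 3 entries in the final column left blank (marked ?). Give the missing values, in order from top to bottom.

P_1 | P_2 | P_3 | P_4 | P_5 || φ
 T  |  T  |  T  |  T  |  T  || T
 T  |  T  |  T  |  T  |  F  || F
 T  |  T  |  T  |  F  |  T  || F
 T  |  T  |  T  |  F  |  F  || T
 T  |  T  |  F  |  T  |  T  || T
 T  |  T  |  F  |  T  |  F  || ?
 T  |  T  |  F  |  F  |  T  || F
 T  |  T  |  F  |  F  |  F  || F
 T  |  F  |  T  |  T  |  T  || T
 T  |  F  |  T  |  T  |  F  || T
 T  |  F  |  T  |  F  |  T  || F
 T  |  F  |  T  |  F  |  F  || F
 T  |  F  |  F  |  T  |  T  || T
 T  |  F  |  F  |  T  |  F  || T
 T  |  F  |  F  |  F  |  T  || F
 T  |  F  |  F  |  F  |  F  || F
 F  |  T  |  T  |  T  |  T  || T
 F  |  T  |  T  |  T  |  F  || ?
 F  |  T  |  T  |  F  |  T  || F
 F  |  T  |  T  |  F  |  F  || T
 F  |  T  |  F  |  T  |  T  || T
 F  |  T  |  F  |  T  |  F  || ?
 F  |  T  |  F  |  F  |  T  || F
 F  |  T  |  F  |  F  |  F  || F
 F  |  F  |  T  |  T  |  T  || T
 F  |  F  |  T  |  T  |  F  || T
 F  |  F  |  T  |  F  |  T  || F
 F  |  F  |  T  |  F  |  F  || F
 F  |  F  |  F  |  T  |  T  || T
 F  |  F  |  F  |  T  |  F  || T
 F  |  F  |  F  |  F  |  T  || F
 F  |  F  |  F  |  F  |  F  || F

T, F, T

Row P_1=T, P_2=T, P_3=F, P_4=T, P_5=F: \neg ((P_3 \land P_2) \land (P_5 \oplus (((P_1 \land P_4) \leftrightarrow P_2) \to P_2))) = T, so the formula = T.
Row P_1=F, P_2=T, P_3=T, P_4=T, P_5=F: \neg ((P_3 \land P_2) \land (P_5 \oplus (((P_1 \land P_4) \leftrightarrow P_2) \to P_2))) = F, so the formula = F.
Row P_1=F, P_2=T, P_3=F, P_4=T, P_5=F: \neg ((P_3 \land P_2) \land (P_5 \oplus (((P_1 \land P_4) \leftrightarrow P_2) \to P_2))) = T, so the formula = T.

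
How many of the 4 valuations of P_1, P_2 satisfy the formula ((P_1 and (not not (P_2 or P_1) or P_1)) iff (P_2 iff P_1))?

2

 P_1    P_2   |  (P_2 or P_1)  not (P_2 or P_1)  not not (P_2 or P_1)  (P_2 iff P_1)    φ  
False  False  |     False            True               False               True      False
False   True  |      True           False                True              False       True
 True  False  |      True           False                True              False      False
 True   True  |      True           False                True               True       True
The formula is true on 2 of the 4 rows.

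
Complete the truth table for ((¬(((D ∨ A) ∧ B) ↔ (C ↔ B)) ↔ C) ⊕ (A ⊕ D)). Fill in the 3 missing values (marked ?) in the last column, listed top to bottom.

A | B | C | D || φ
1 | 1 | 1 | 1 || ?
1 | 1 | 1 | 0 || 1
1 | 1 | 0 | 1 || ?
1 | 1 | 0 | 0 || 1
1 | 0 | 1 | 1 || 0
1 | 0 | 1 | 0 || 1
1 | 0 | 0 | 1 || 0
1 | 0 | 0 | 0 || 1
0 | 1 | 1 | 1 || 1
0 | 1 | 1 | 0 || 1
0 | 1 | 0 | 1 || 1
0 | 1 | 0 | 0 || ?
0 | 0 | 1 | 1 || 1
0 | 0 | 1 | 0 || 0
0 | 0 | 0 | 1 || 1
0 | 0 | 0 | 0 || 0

0, 0, 1

Row A=1, B=1, C=1, D=1: (¬(((D ∨ A) ∧ B) ↔ (C ↔ B)) ↔ C) = 0, (A ⊕ D) = 0, so the formula = 0.
Row A=1, B=1, C=0, D=1: (¬(((D ∨ A) ∧ B) ↔ (C ↔ B)) ↔ C) = 0, (A ⊕ D) = 0, so the formula = 0.
Row A=0, B=1, C=0, D=0: (¬(((D ∨ A) ∧ B) ↔ (C ↔ B)) ↔ C) = 1, (A ⊕ D) = 0, so the formula = 1.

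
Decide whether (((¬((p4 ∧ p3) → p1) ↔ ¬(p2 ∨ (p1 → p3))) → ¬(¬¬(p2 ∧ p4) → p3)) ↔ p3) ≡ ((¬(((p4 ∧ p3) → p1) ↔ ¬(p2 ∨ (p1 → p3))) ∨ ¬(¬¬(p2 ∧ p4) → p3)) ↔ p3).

  p1     p2     p3     p4   |    φ      ψ  
False  False  False  False  |   True  False
False  False  False   True  |   True  False
False  False   True  False  |  False   True
False  False   True   True  |   True  False
False   True  False  False  |   True  False
False   True  False   True  |  False  False
False   True   True  False  |  False   True
False   True   True   True  |   True  False
 True  False  False  False  |  False   True
 True  False  False   True  |  False   True
 True  False   True  False  |  False   True
 True  False   True   True  |  False   True
 True   True  False  False  |   True  False
 True   True  False   True  |  False  False
 True   True   True  False  |  False   True
 True   True   True   True  |  False   True
The columns differ at p1=False, p2=False, p3=False, p4=False (φ=True, ψ=False), so they are not equivalent.

not equivalent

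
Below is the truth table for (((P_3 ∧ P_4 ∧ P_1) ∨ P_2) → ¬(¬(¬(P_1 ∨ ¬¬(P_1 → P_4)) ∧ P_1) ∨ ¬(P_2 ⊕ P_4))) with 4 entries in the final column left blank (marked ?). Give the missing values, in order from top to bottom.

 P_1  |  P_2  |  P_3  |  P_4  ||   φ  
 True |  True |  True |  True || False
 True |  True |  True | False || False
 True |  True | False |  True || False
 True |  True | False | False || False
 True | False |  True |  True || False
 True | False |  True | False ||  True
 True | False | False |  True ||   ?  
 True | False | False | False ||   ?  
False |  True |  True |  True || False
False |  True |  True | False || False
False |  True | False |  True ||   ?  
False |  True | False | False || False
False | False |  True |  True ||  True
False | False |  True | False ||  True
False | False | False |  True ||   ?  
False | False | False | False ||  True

True, True, False, True

Row P_1=True, P_2=False, P_3=False, P_4=True: ((P_3 ∧ P_4 ∧ P_1) ∨ P_2) = False, ¬(¬(¬(P_1 ∨ ¬¬(P_1 → P_4)) ∧ P_1) ∨ ¬(P_2 ⊕ P_4)) = False, so the formula = True.
Row P_1=True, P_2=False, P_3=False, P_4=False: ((P_3 ∧ P_4 ∧ P_1) ∨ P_2) = False, ¬(¬(¬(P_1 ∨ ¬¬(P_1 → P_4)) ∧ P_1) ∨ ¬(P_2 ⊕ P_4)) = False, so the formula = True.
Row P_1=False, P_2=True, P_3=False, P_4=True: ((P_3 ∧ P_4 ∧ P_1) ∨ P_2) = True, ¬(¬(¬(P_1 ∨ ¬¬(P_1 → P_4)) ∧ P_1) ∨ ¬(P_2 ⊕ P_4)) = False, so the formula = False.
Row P_1=False, P_2=False, P_3=False, P_4=True: ((P_3 ∧ P_4 ∧ P_1) ∨ P_2) = False, ¬(¬(¬(P_1 ∨ ¬¬(P_1 → P_4)) ∧ P_1) ∨ ¬(P_2 ⊕ P_4)) = False, so the formula = True.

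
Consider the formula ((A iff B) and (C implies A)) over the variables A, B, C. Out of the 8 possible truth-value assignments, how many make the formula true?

A | B | C | ((A iff B) and (C implies A))
- | - | - | -----------------------------
F | F | F |               T              
F | F | T |               F              
F | T | F |               F              
F | T | T |               F              
T | F | F |               F              
T | F | T |               F              
T | T | F |               T              
T | T | T |               T              
The formula is true on 3 of the 8 rows.

3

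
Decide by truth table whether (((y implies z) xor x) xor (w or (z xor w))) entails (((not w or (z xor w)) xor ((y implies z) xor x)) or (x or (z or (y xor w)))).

no

x | y | z | w | φ | ψ
- | - | - | - | - | -
F | F | F | F | T | F
F | F | F | T | F | T
F | F | T | F | F | T
F | F | T | T | F | T
F | T | F | F | F | T
F | T | F | T | T | T
F | T | T | F | F | T
F | T | T | T | F | T
T | F | F | F | F | T
T | F | F | T | T | T
T | F | T | F | T | T
T | F | T | T | T | T
T | T | F | F | T | T
T | T | F | T | F | T
T | T | T | F | T | T
T | T | T | T | T | T
At x=F, y=F, z=F, w=F we have φ true but ψ false, so φ does not entail ψ.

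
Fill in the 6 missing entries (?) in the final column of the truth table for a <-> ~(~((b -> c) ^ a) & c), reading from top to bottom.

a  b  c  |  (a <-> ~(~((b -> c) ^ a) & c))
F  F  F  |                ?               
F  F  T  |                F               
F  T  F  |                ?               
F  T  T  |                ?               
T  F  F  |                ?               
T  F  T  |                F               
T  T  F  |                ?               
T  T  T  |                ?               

F, F, F, T, T, F

Row a=F, b=F, c=F: ~(~((b -> c) ^ a) & c) = T, so (a <-> ~(~((b -> c) ^ a) & c)) = F.
Row a=F, b=T, c=F: ~(~((b -> c) ^ a) & c) = T, so (a <-> ~(~((b -> c) ^ a) & c)) = F.
Row a=F, b=T, c=T: ~(~((b -> c) ^ a) & c) = T, so (a <-> ~(~((b -> c) ^ a) & c)) = F.
Row a=T, b=F, c=F: ~(~((b -> c) ^ a) & c) = T, so (a <-> ~(~((b -> c) ^ a) & c)) = T.
Row a=T, b=T, c=F: ~(~((b -> c) ^ a) & c) = T, so (a <-> ~(~((b -> c) ^ a) & c)) = T.
Row a=T, b=T, c=T: ~(~((b -> c) ^ a) & c) = F, so (a <-> ~(~((b -> c) ^ a) & c)) = F.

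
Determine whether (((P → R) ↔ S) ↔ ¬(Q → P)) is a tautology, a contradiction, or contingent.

contingent

P | Q | R | S | (P → R) | ((P → R) ↔ S) | (Q → P) | ¬(Q → P) | (((P → R) ↔ S) ↔ ¬(Q → P))
- | - | - | - | ------- | ------------- | ------- | -------- | --------------------------
T | T | T | T |    T    |       T       |    T    |    F     |             F             
T | T | T | F |    T    |       F       |    T    |    F     |             T             
T | T | F | T |    F    |       F       |    T    |    F     |             T             
T | T | F | F |    F    |       T       |    T    |    F     |             F             
T | F | T | T |    T    |       T       |    T    |    F     |             F             
T | F | T | F |    T    |       F       |    T    |    F     |             T             
T | F | F | T |    F    |       F       |    T    |    F     |             T             
T | F | F | F |    F    |       T       |    T    |    F     |             F             
F | T | T | T |    T    |       T       |    F    |    T     |             T             
F | T | T | F |    T    |       F       |    F    |    T     |             F             
F | T | F | T |    T    |       T       |    F    |    T     |             T             
F | T | F | F |    T    |       F       |    F    |    T     |             F             
F | F | T | T |    T    |       T       |    T    |    F     |             F             
F | F | T | F |    T    |       F       |    T    |    F     |             T             
F | F | F | T |    T    |       T       |    T    |    F     |             F             
F | F | F | F |    T    |       F       |    T    |    F     |             T             
8 of 16 rows are T, so the formula is contingent.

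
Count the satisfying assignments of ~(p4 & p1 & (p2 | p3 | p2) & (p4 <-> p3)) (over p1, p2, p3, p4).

p1 | p2 | p3 | p4 | φ
-- | -- | -- | -- | -
1  | 1  | 1  | 1  | 0
1  | 1  | 1  | 0  | 1
1  | 1  | 0  | 1  | 1
1  | 1  | 0  | 0  | 1
1  | 0  | 1  | 1  | 0
1  | 0  | 1  | 0  | 1
1  | 0  | 0  | 1  | 1
1  | 0  | 0  | 0  | 1
0  | 1  | 1  | 1  | 1
0  | 1  | 1  | 0  | 1
0  | 1  | 0  | 1  | 1
0  | 1  | 0  | 0  | 1
0  | 0  | 1  | 1  | 1
0  | 0  | 1  | 0  | 1
0  | 0  | 0  | 1  | 1
0  | 0  | 0  | 0  | 1
The formula is true on 14 of the 16 rows.

14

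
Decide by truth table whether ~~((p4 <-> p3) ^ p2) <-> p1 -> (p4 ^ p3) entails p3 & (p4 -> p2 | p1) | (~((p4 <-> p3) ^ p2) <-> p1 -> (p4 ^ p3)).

no

p1 | p2 | p3 | p4 || φ | ψ
F  | F  | F  | F  || T | F
F  | F  | F  | T  || F | T
F  | F  | T  | F  || F | T
F  | F  | T  | T  || T | F
F  | T  | F  | F  || F | T
F  | T  | F  | T  || T | F
F  | T  | T  | F  || T | T
F  | T  | T  | T  || F | T
T  | F  | F  | F  || F | T
T  | F  | F  | T  || F | T
T  | F  | T  | F  || F | T
T  | F  | T  | T  || F | T
T  | T  | F  | F  || T | F
T  | T  | F  | T  || T | F
T  | T  | T  | F  || T | T
T  | T  | T  | T  || T | T
At p1=F, p2=F, p3=F, p4=F we have φ true but ψ false, so φ does not entail ψ.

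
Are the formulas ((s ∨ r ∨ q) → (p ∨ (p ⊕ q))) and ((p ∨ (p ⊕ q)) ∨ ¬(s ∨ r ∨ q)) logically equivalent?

p | q | r | s | φ | ψ
- | - | - | - | - | -
T | T | T | T | T | T
T | T | T | F | T | T
T | T | F | T | T | T
T | T | F | F | T | T
T | F | T | T | T | T
T | F | T | F | T | T
T | F | F | T | T | T
T | F | F | F | T | T
F | T | T | T | T | T
F | T | T | F | T | T
F | T | F | T | T | T
F | T | F | F | T | T
F | F | T | T | F | F
F | F | T | F | F | F
F | F | F | T | F | F
F | F | F | F | T | T
The columns for φ and ψ agree on every row, so they are logically equivalent.

equivalent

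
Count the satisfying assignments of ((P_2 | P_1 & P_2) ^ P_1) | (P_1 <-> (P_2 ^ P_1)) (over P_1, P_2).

3

P_1  P_2     (P_1 & P_2)  (P_2 | (P_1 & P_2))  ((P_2 | (P_1 & P_2)) ^ P_1)  (P_2 ^ P_1)  (P_1 <-> (P_2 ^ P_1))  φ
 F    F           F                F                        F                    F                 T            T
 F    T           F                T                        T                    T                 F            T
 T    F           F                F                        T                    T                 T            T
 T    T           T                T                        F                    F                 F            F
The formula is true on 3 of the 4 rows.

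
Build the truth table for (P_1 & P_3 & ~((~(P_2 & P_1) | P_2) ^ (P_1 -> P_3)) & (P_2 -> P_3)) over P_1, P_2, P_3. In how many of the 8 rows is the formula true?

2

P_1  P_2  P_3     (P_2 & P_1)  ~(P_2 & P_1)  (~(P_2 & P_1) | P_2)  (P_1 -> P_3)  (P_2 -> P_3)  φ
 T    T    T           T            F                 T                 T             T        T
 T    T    F           T            F                 T                 F             F        F
 T    F    T           F            T                 T                 T             T        T
 T    F    F           F            T                 T                 F             T        F
 F    T    T           F            T                 T                 T             T        F
 F    T    F           F            T                 T                 T             F        F
 F    F    T           F            T                 T                 T             T        F
 F    F    F           F            T                 T                 T             T        F
The formula is true on 2 of the 8 rows.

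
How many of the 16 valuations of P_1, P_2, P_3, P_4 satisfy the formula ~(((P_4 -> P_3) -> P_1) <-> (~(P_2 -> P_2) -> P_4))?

6

P_1  P_2  P_3  P_4  |  φ
 1    1    1    1   |  0
 1    1    1    0   |  0
 1    1    0    1   |  0
 1    1    0    0   |  0
 1    0    1    1   |  0
 1    0    1    0   |  0
 1    0    0    1   |  0
 1    0    0    0   |  0
 0    1    1    1   |  1
 0    1    1    0   |  1
 0    1    0    1   |  0
 0    1    0    0   |  1
 0    0    1    1   |  1
 0    0    1    0   |  1
 0    0    0    1   |  0
 0    0    0    0   |  1
The formula is true on 6 of the 16 rows.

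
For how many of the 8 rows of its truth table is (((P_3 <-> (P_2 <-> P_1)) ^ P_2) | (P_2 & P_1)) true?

P_1 | P_2 | P_3 | (P_2 <-> P_1) | (P_3 <-> (P_2 <-> P_1)) | (P_2 & P_1) | φ
--- | --- | --- | ------------- | ----------------------- | ----------- | -
 T  |  T  |  T  |       T       |            T            |      T      | T
 T  |  T  |  F  |       T       |            F            |      T      | T
 T  |  F  |  T  |       F       |            F            |      F      | F
 T  |  F  |  F  |       F       |            T            |      F      | T
 F  |  T  |  T  |       F       |            F            |      F      | T
 F  |  T  |  F  |       F       |            T            |      F      | F
 F  |  F  |  T  |       T       |            T            |      F      | T
 F  |  F  |  F  |       T       |            F            |      F      | F
The formula is true on 5 of the 8 rows.

5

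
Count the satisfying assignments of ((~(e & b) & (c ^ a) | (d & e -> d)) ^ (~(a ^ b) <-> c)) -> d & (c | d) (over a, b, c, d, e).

a | b | c | d | e || φ
T | T | T | T | T || T
T | T | T | T | F || T
T | T | T | F | T || T
T | T | T | F | F || T
T | T | F | T | T || T
T | T | F | T | F || T
T | T | F | F | T || F
T | T | F | F | F || F
T | F | T | T | T || T
T | F | T | T | F || T
T | F | T | F | T || F
T | F | T | F | F || F
T | F | F | T | T || T
T | F | F | T | F || T
T | F | F | F | T || T
T | F | F | F | F || T
F | T | T | T | T || T
F | T | T | T | F || T
F | T | T | F | T || F
F | T | T | F | F || F
F | T | F | T | T || T
F | T | F | T | F || T
F | T | F | F | T || T
F | T | F | F | F || T
F | F | T | T | T || T
F | F | T | T | F || T
F | F | T | F | T || T
F | F | T | F | F || T
F | F | F | T | T || T
F | F | F | T | F || T
F | F | F | F | T || F
F | F | F | F | F || F
The formula is true on 24 of the 32 rows.

24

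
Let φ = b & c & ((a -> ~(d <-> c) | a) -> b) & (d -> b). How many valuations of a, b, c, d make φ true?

a  b  c  d     (b & c)  (d <-> c)  ~(d <-> c)  (~(d <-> c) | a)  (a -> (~(d <-> c) | a))  (d -> b)  φ
0  0  0  0        0         1          0              0                     1                1      0
0  0  0  1        0         0          1              1                     1                0      0
0  0  1  0        0         0          1              1                     1                1      0
0  0  1  1        0         1          0              0                     1                0      0
0  1  0  0        0         1          0              0                     1                1      0
0  1  0  1        0         0          1              1                     1                1      0
0  1  1  0        1         0          1              1                     1                1      1
0  1  1  1        1         1          0              0                     1                1      1
1  0  0  0        0         1          0              1                     1                1      0
1  0  0  1        0         0          1              1                     1                0      0
1  0  1  0        0         0          1              1                     1                1      0
1  0  1  1        0         1          0              1                     1                0      0
1  1  0  0        0         1          0              1                     1                1      0
1  1  0  1        0         0          1              1                     1                1      0
1  1  1  0        1         0          1              1                     1                1      1
1  1  1  1        1         1          0              1                     1                1      1
The formula is true on 4 of the 16 rows.

4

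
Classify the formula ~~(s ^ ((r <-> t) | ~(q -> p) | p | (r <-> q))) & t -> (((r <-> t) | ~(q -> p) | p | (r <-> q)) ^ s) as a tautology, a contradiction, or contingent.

p  q  r  s  t  |  φ
F  F  F  F  F  |  T
F  F  F  F  T  |  T
F  F  F  T  F  |  T
F  F  F  T  T  |  T
F  F  T  F  F  |  T
F  F  T  F  T  |  T
F  F  T  T  F  |  T
F  F  T  T  T  |  T
F  T  F  F  F  |  T
F  T  F  F  T  |  T
F  T  F  T  F  |  T
F  T  F  T  T  |  T
F  T  T  F  F  |  T
F  T  T  F  T  |  T
F  T  T  T  F  |  T
F  T  T  T  T  |  T
T  F  F  F  F  |  T
T  F  F  F  T  |  T
T  F  F  T  F  |  T
T  F  F  T  T  |  T
T  F  T  F  F  |  T
T  F  T  F  T  |  T
T  F  T  T  F  |  T
T  F  T  T  T  |  T
T  T  F  F  F  |  T
T  T  F  F  T  |  T
T  T  F  T  F  |  T
T  T  F  T  T  |  T
T  T  T  F  F  |  T
T  T  T  F  T  |  T
T  T  T  T  F  |  T
T  T  T  T  T  |  T
Every row is T, so the formula is a tautology.

tautology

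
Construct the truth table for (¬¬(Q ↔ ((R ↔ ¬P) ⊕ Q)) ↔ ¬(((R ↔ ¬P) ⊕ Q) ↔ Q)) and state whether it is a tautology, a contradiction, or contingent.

P | Q | R | φ
- | - | - | -
T | T | T | F
T | T | F | F
T | F | T | F
T | F | F | F
F | T | T | F
F | T | F | F
F | F | T | F
F | F | F | F
Every row is F, so the formula is a contradiction.

contradiction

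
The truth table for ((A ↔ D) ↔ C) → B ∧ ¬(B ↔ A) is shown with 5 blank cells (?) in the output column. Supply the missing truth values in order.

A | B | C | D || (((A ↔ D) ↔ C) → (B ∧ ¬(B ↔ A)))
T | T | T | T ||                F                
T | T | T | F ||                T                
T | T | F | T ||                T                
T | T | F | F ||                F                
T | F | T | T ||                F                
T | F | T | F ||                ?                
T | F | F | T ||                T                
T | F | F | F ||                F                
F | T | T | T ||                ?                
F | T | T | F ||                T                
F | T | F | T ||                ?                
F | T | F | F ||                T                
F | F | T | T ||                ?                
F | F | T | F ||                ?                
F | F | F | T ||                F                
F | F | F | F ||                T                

Row A=T, B=F, C=T, D=F: ((A ↔ D) ↔ C) = F, (B ∧ ¬(B ↔ A)) = F, so (((A ↔ D) ↔ C) → (B ∧ ¬(B ↔ A))) = T.
Row A=F, B=T, C=T, D=T: ((A ↔ D) ↔ C) = F, (B ∧ ¬(B ↔ A)) = T, so (((A ↔ D) ↔ C) → (B ∧ ¬(B ↔ A))) = T.
Row A=F, B=T, C=F, D=T: ((A ↔ D) ↔ C) = T, (B ∧ ¬(B ↔ A)) = T, so (((A ↔ D) ↔ C) → (B ∧ ¬(B ↔ A))) = T.
Row A=F, B=F, C=T, D=T: ((A ↔ D) ↔ C) = F, (B ∧ ¬(B ↔ A)) = F, so (((A ↔ D) ↔ C) → (B ∧ ¬(B ↔ A))) = T.
Row A=F, B=F, C=T, D=F: ((A ↔ D) ↔ C) = T, (B ∧ ¬(B ↔ A)) = F, so (((A ↔ D) ↔ C) → (B ∧ ¬(B ↔ A))) = F.

T, T, T, T, F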